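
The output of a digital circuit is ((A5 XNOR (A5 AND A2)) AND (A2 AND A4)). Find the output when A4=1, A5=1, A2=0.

Substituting: ((1 XNOR (1 AND 0)) AND (0 AND 1))
= 0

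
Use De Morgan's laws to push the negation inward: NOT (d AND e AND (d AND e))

NOT d OR NOT e OR NOT (d AND e)
De Morgan's: NOT(AND of terms) = OR of negations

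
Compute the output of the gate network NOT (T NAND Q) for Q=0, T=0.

Substituting: NOT (0 NAND 0)
= 0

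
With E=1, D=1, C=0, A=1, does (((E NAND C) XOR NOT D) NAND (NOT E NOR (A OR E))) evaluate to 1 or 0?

Substituting: (((1 NAND 0) XOR NOT 1) NAND (NOT 1 NOR (1 OR 1)))
= 1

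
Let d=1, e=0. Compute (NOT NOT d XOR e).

Substituting: (NOT NOT 1 XOR 0)
= 1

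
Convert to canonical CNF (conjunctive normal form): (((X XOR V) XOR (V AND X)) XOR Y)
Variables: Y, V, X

(Y OR V OR X) AND (NOT Y OR V OR NOT X) AND (NOT Y OR NOT V OR X) AND (NOT Y OR NOT V OR NOT X)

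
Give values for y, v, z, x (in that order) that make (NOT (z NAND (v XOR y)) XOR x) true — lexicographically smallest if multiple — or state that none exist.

y=0, v=0, z=0, x=1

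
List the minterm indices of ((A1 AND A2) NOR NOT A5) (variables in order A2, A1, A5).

Σm(1, 3, 5) = (NOT A2 AND NOT A1 AND A5) OR (NOT A2 AND A1 AND A5) OR (A2 AND NOT A1 AND A5)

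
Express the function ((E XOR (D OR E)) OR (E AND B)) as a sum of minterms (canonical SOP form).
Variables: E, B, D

Σm(1, 3, 6, 7) = (NOT E AND NOT B AND D) OR (NOT E AND B AND D) OR (E AND B AND NOT D) OR (E AND B AND D)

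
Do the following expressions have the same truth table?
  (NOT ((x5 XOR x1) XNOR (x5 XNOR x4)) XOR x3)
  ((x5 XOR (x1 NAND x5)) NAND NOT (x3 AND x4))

No. Counterexample: with x5=0, x3=0, x4=0, x1=0, Expression 1 = 1 but Expression 2 = 0.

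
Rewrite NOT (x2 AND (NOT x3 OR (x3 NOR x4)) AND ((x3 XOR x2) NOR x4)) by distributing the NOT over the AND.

NOT x2 OR NOT (NOT x3 OR (x3 NOR x4)) OR NOT ((x3 XOR x2) NOR x4)
De Morgan's: NOT(AND of terms) = OR of negations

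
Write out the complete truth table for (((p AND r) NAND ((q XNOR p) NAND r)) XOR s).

p | q | r | s | Output
----------------------
0 | 0 | 0 | 0 | 1
0 | 0 | 0 | 1 | 0
0 | 0 | 1 | 0 | 1
0 | 0 | 1 | 1 | 0
0 | 1 | 0 | 0 | 1
0 | 1 | 0 | 1 | 0
0 | 1 | 1 | 0 | 1
0 | 1 | 1 | 1 | 0
1 | 0 | 0 | 0 | 1
1 | 0 | 0 | 1 | 0
1 | 0 | 1 | 0 | 0
1 | 0 | 1 | 1 | 1
1 | 1 | 0 | 0 | 1
1 | 1 | 0 | 1 | 0
1 | 1 | 1 | 0 | 1
1 | 1 | 1 | 1 | 0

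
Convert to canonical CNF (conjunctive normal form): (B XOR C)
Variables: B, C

(B OR C) AND (NOT B OR NOT C)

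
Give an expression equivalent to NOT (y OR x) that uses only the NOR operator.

(((y NOR x) NOR (y NOR x)) NOR ((y NOR x) NOR (y NOR x)))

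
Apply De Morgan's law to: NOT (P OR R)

NOT P AND NOT R
De Morgan's: NOT(OR of terms) = AND of negations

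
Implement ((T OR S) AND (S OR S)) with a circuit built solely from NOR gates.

((((T NOR S) NOR (T NOR S)) NOR ((T NOR S) NOR (T NOR S))) NOR (((S NOR S) NOR (S NOR S)) NOR ((S NOR S) NOR (S NOR S))))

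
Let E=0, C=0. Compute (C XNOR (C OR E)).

Substituting: (0 XNOR (0 OR 0))
= 1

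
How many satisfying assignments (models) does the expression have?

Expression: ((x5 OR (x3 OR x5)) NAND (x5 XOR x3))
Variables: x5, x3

Satisfying assignments: (0,0), (1,1)
Count: 2 out of 4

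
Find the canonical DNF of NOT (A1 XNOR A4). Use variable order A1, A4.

(NOT A1 AND A4) OR (A1 AND NOT A4)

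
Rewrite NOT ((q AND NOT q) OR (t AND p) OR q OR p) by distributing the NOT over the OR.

NOT (q AND NOT q) AND NOT (t AND p) AND NOT q AND NOT p
De Morgan's: NOT(OR of terms) = AND of negations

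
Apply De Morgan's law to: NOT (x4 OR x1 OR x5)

NOT x4 AND NOT x1 AND NOT x5
De Morgan's: NOT(OR of terms) = AND of negations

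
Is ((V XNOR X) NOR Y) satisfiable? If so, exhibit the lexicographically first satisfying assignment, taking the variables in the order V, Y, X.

V=0, Y=0, X=1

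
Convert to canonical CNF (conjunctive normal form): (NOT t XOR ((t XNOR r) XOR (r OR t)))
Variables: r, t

(r OR t) AND (NOT r OR t) AND (NOT r OR NOT t)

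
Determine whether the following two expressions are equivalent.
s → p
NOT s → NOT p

No, Inverse is not equivalent to original (counterexample: p=0, s=1)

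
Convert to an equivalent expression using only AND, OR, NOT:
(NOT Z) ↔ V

((NOT Z) AND V) OR (Z AND NOT V)
(Biconditional = both true or both false)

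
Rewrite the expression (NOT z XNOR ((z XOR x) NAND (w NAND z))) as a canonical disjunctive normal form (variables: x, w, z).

(NOT x AND NOT w AND NOT z) OR (NOT x AND NOT w AND z) OR (NOT x AND w AND NOT z)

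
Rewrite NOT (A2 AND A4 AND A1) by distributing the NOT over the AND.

NOT A2 OR NOT A4 OR NOT A1
De Morgan's: NOT(AND of terms) = OR of negations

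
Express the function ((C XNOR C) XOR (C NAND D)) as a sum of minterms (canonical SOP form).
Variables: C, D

Σm(3) = (C AND D)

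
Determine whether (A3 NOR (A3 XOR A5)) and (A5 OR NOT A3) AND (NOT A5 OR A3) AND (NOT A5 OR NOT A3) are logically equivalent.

Yes, they are equivalent — the two output columns agree on all 4 assignments:
A5 | A3 | Expression 1 | Expression 2
-------------------------------------
0 | 0 | 1 | 1
0 | 1 | 0 | 0
1 | 0 | 0 | 0
1 | 1 | 0 | 0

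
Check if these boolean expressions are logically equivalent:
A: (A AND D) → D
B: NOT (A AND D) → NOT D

No, Inverse is not equivalent to original (counterexample: A=0, D=1, E=0)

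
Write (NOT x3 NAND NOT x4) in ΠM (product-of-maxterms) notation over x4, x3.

ΠM(0) = (x4 OR x3)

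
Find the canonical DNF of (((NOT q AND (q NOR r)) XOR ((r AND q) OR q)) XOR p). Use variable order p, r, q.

(NOT p AND NOT r AND NOT q) OR (NOT p AND NOT r AND q) OR (NOT p AND r AND q) OR (p AND r AND NOT q)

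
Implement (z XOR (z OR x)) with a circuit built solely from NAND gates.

((z NAND (z NAND ((z NAND z) NAND (x NAND x)))) NAND (((z NAND z) NAND (x NAND x)) NAND (z NAND ((z NAND z) NAND (x NAND x)))))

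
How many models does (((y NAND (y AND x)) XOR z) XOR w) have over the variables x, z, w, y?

Satisfying assignments: (0,0,0,0), (0,0,0,1), (0,1,1,0), (0,1,1,1), (1,0,0,0), (1,0,1,1), (1,1,0,1), (1,1,1,0)
Count: 8 out of 16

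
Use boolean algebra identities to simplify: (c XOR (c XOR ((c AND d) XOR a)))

By XOR self-cancellation ((E XOR v) XOR v = E):
= ((c AND d) XOR a)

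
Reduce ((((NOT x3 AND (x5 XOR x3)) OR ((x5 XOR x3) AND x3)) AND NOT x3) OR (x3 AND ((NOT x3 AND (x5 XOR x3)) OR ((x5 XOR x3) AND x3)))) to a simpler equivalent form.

By distribution ((E AND v) OR (E AND NOT v) = E) then distribution ((E AND v) OR (E AND NOT v) = E):
= (x5 XOR x3)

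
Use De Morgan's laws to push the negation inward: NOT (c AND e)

NOT c OR NOT e
De Morgan's: NOT(AND of terms) = OR of negations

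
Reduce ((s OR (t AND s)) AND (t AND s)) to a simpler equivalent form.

By absorption (E AND (E OR v) = E):
= (t AND s)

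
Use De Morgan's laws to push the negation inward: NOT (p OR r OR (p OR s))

NOT p AND NOT r AND NOT (p OR s)
De Morgan's: NOT(OR of terms) = AND of negations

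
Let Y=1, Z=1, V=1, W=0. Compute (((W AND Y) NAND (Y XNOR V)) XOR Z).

Substituting: (((0 AND 1) NAND (1 XNOR 1)) XOR 1)
= 0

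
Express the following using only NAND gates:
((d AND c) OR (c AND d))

((((d NAND c) NAND (d NAND c)) NAND ((d NAND c) NAND (d NAND c))) NAND (((c NAND d) NAND (c NAND d)) NAND ((c NAND d) NAND (c NAND d))))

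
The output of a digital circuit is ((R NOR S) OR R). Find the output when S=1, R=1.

Substituting: ((1 NOR 1) OR 1)
= 1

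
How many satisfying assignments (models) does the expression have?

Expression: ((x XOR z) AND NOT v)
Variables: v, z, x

Satisfying assignments: (0,0,1), (0,1,0)
Count: 2 out of 8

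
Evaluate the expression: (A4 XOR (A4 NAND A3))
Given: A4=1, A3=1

Substituting: (1 XOR (1 NAND 1))
= 1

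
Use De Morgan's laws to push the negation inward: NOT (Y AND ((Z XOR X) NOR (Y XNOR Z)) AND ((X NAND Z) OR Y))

NOT Y OR NOT ((Z XOR X) NOR (Y XNOR Z)) OR NOT ((X NAND Z) OR Y)
De Morgan's: NOT(AND of terms) = OR of negations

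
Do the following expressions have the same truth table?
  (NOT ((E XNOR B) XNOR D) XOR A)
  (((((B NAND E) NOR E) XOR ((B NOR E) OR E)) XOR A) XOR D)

No. Counterexample: with B=0, A=0, D=0, E=1, Expression 1 = 0 but Expression 2 = 1.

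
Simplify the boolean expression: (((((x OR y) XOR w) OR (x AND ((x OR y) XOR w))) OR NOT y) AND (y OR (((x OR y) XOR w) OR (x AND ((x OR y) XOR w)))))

By distribution ((E OR v) AND (E OR NOT v) = E) then absorption (E OR (E AND v) = E):
= ((x OR y) XOR w)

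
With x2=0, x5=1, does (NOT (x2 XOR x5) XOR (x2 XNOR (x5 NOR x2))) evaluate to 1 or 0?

Substituting: (NOT (0 XOR 1) XOR (0 XNOR (1 NOR 0)))
= 1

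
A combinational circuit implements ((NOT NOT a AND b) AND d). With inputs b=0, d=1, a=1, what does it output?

Substituting: ((NOT NOT 1 AND 0) AND 1)
= 0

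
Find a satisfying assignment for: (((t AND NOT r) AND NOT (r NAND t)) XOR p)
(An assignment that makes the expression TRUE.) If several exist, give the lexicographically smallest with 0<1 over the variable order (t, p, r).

t=0, p=1, r=0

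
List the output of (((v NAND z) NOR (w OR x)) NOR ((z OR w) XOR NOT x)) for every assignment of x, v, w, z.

x | v | w | z | Output
----------------------
0 | 0 | 0 | 0 | 0
0 | 0 | 0 | 1 | 1
0 | 0 | 1 | 0 | 1
0 | 0 | 1 | 1 | 1
0 | 1 | 0 | 0 | 0
0 | 1 | 0 | 1 | 0
0 | 1 | 1 | 0 | 1
0 | 1 | 1 | 1 | 1
1 | 0 | 0 | 0 | 1
1 | 0 | 0 | 1 | 0
1 | 0 | 1 | 0 | 0
1 | 0 | 1 | 1 | 0
1 | 1 | 0 | 0 | 1
1 | 1 | 0 | 1 | 0
1 | 1 | 1 | 0 | 0
1 | 1 | 1 | 1 | 0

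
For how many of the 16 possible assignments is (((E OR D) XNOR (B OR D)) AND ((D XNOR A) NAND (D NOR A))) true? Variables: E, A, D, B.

Satisfying assignments: (0,0,1,0), (0,0,1,1), (0,1,0,0), (0,1,1,0), (0,1,1,1), (1,0,1,0), (1,0,1,1), (1,1,0,1), (1,1,1,0), (1,1,1,1)
Count: 10 out of 16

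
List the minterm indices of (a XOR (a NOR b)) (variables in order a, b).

Σm(0, 2, 3) = (NOT a AND NOT b) OR (a AND NOT b) OR (a AND b)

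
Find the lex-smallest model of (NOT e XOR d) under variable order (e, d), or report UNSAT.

e=0, d=0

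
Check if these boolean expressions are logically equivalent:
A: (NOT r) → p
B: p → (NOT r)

No, Converse is not equivalent to original (counterexample: r=0, p=0, t=0)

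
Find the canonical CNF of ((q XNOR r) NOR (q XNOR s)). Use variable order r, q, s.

(r OR q OR s) AND (r OR q OR NOT s) AND (r OR NOT q OR NOT s) AND (NOT r OR q OR s) AND (NOT r OR NOT q OR s) AND (NOT r OR NOT q OR NOT s)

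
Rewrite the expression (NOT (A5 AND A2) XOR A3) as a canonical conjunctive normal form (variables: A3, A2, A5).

(A3 OR NOT A2 OR NOT A5) AND (NOT A3 OR A2 OR A5) AND (NOT A3 OR A2 OR NOT A5) AND (NOT A3 OR NOT A2 OR A5)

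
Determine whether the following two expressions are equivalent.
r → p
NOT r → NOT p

No, Inverse is not equivalent to original (counterexample: r=0, p=1, q=0)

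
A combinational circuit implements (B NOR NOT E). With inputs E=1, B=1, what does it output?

Substituting: (1 NOR NOT 1)
= 0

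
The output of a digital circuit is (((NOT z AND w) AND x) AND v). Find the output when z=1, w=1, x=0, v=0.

Substituting: (((NOT 1 AND 1) AND 0) AND 0)
= 0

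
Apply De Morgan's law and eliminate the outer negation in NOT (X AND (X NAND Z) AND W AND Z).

NOT X OR NOT (X NAND Z) OR NOT W OR NOT Z
De Morgan's: NOT(AND of terms) = OR of negations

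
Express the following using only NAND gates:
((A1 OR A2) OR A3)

((((A1 NAND A1) NAND (A2 NAND A2)) NAND ((A1 NAND A1) NAND (A2 NAND A2))) NAND (A3 NAND A3))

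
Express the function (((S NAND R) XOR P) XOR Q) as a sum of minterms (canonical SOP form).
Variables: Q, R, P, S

Σm(0, 1, 4, 7, 10, 11, 13, 14) = (NOT Q AND NOT R AND NOT P AND NOT S) OR (NOT Q AND NOT R AND NOT P AND S) OR (NOT Q AND R AND NOT P AND NOT S) OR (NOT Q AND R AND P AND S) OR (Q AND NOT R AND P AND NOT S) OR (Q AND NOT R AND P AND S) OR (Q AND R AND NOT P AND S) OR (Q AND R AND P AND NOT S)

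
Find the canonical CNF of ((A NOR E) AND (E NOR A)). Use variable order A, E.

(A OR NOT E) AND (NOT A OR E) AND (NOT A OR NOT E)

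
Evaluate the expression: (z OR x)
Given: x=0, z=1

Substituting: (1 OR 0)
= 1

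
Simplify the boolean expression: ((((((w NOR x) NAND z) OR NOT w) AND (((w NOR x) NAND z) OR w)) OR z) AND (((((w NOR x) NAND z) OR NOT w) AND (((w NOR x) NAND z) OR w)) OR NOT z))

By distribution ((E OR v) AND (E OR NOT v) = E) then distribution ((E OR v) AND (E OR NOT v) = E):
= ((w NOR x) NAND z)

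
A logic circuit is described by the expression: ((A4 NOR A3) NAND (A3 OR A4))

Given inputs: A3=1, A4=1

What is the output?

Substituting: ((1 NOR 1) NAND (1 OR 1))
= 1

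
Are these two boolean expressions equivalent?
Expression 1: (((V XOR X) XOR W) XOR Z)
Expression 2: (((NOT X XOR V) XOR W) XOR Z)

No. Counterexample: with V=0, W=0, Z=0, X=0, Expression 1 = 0 but Expression 2 = 1.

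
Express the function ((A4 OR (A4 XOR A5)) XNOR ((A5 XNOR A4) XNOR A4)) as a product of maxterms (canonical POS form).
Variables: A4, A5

ΠM(2) = (NOT A4 OR A5)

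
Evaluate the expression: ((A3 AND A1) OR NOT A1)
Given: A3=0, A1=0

Substituting: ((0 AND 0) OR NOT 0)
= 1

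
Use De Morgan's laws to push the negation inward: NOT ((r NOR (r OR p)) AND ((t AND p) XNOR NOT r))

NOT (r NOR (r OR p)) OR NOT ((t AND p) XNOR NOT r)
De Morgan's: NOT(AND of terms) = OR of negations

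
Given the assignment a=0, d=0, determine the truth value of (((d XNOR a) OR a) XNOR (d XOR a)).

Substituting: (((0 XNOR 0) OR 0) XNOR (0 XOR 0))
= 0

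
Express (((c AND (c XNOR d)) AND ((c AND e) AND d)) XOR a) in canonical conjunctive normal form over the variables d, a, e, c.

(d OR a OR e OR c) AND (d OR a OR e OR NOT c) AND (d OR a OR NOT e OR c) AND (d OR a OR NOT e OR NOT c) AND (NOT d OR a OR e OR c) AND (NOT d OR a OR e OR NOT c) AND (NOT d OR a OR NOT e OR c) AND (NOT d OR NOT a OR NOT e OR NOT c)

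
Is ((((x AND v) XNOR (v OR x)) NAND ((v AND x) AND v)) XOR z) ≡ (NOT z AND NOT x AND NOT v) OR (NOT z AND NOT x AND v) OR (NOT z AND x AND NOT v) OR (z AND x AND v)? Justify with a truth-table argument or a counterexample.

Yes, they are equivalent — the two output columns agree on all 8 assignments:
z | x | v | Expression 1 | Expression 2
---------------------------------------
0 | 0 | 0 | 1 | 1
0 | 0 | 1 | 1 | 1
0 | 1 | 0 | 1 | 1
0 | 1 | 1 | 0 | 0
1 | 0 | 0 | 0 | 0
1 | 0 | 1 | 0 | 0
1 | 1 | 0 | 0 | 0
1 | 1 | 1 | 1 | 1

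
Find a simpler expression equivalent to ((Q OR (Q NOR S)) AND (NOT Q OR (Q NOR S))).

By distribution ((E OR v) AND (E OR NOT v) = E):
= (Q NOR S)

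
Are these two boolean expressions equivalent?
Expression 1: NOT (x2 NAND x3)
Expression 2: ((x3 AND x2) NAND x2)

No. Counterexample: with x3=0, x2=0, Expression 1 = 0 but Expression 2 = 1.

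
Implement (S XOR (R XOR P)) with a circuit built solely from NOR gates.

((((S NOR ((((R NOR P) NOR (R NOR P)) NOR ((R NOR P) NOR (R NOR P))) NOR ((((R NOR R) NOR (P NOR P)) NOR ((R NOR R) NOR (P NOR P))) NOR (((R NOR R) NOR (P NOR P)) NOR ((R NOR R) NOR (P NOR P)))))) NOR (S NOR ((((R NOR P) NOR (R NOR P)) NOR ((R NOR P) NOR (R NOR P))) NOR ((((R NOR R) NOR (P NOR P)) NOR ((R NOR R) NOR (P NOR P))) NOR (((R NOR R) NOR (P NOR P)) NOR ((R NOR R) NOR (P NOR P))))))) NOR ((S NOR ((((R NOR P) NOR (R NOR P)) NOR ((R NOR P) NOR (R NOR P))) NOR ((((R NOR R) NOR (P NOR P)) NOR ((R NOR R) NOR (P NOR P))) NOR (((R NOR R) NOR (P NOR P)) NOR ((R NOR R) NOR (P NOR P)))))) NOR (S NOR ((((R NOR P) NOR (R NOR P)) NOR ((R NOR P) NOR (R NOR P))) NOR ((((R NOR R) NOR (P NOR P)) NOR ((R NOR R) NOR (P NOR P))) NOR (((R NOR R) NOR (P NOR P)) NOR ((R NOR R) NOR (P NOR P)))))))) NOR ((((S NOR S) NOR (((((R NOR P) NOR (R NOR P)) NOR ((R NOR P) NOR (R NOR P))) NOR ((((R NOR R) NOR (P NOR P)) NOR ((R NOR R) NOR (P NOR P))) NOR (((R NOR R) NOR (P NOR P)) NOR ((R NOR R) NOR (P NOR P))))) NOR ((((R NOR P) NOR (R NOR P)) NOR ((R NOR P) NOR (R NOR P))) NOR ((((R NOR R) NOR (P NOR P)) NOR ((R NOR R) NOR (P NOR P))) NOR (((R NOR R) NOR (P NOR P)) NOR ((R NOR R) NOR (P NOR P))))))) NOR ((S NOR S) NOR (((((R NOR P) NOR (R NOR P)) NOR ((R NOR P) NOR (R NOR P))) NOR ((((R NOR R) NOR (P NOR P)) NOR ((R NOR R) NOR (P NOR P))) NOR (((R NOR R) NOR (P NOR P)) NOR ((R NOR R) NOR (P NOR P))))) NOR ((((R NOR P) NOR (R NOR P)) NOR ((R NOR P) NOR (R NOR P))) NOR ((((R NOR R) NOR (P NOR P)) NOR ((R NOR R) NOR (P NOR P))) NOR (((R NOR R) NOR (P NOR P)) NOR ((R NOR R) NOR (P NOR P)))))))) NOR (((S NOR S) NOR (((((R NOR P) NOR (R NOR P)) NOR ((R NOR P) NOR (R NOR P))) NOR ((((R NOR R) NOR (P NOR P)) NOR ((R NOR R) NOR (P NOR P))) NOR (((R NOR R) NOR (P NOR P)) NOR ((R NOR R) NOR (P NOR P))))) NOR ((((R NOR P) NOR (R NOR P)) NOR ((R NOR P) NOR (R NOR P))) NOR ((((R NOR R) NOR (P NOR P)) NOR ((R NOR R) NOR (P NOR P))) NOR (((R NOR R) NOR (P NOR P)) NOR ((R NOR R) NOR (P NOR P))))))) NOR ((S NOR S) NOR (((((R NOR P) NOR (R NOR P)) NOR ((R NOR P) NOR (R NOR P))) NOR ((((R NOR R) NOR (P NOR P)) NOR ((R NOR R) NOR (P NOR P))) NOR (((R NOR R) NOR (P NOR P)) NOR ((R NOR R) NOR (P NOR P))))) NOR ((((R NOR P) NOR (R NOR P)) NOR ((R NOR P) NOR (R NOR P))) NOR ((((R NOR R) NOR (P NOR P)) NOR ((R NOR R) NOR (P NOR P))) NOR (((R NOR R) NOR (P NOR P)) NOR ((R NOR R) NOR (P NOR P))))))))))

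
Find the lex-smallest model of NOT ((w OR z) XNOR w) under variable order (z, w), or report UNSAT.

z=1, w=0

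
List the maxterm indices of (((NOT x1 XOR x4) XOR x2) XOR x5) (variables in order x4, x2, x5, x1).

ΠM(1, 2, 4, 7, 8, 11, 13, 14) = (x4 OR x2 OR x5 OR NOT x1) AND (x4 OR x2 OR NOT x5 OR x1) AND (x4 OR NOT x2 OR x5 OR x1) AND (x4 OR NOT x2 OR NOT x5 OR NOT x1) AND (NOT x4 OR x2 OR x5 OR x1) AND (NOT x4 OR x2 OR NOT x5 OR NOT x1) AND (NOT x4 OR NOT x2 OR x5 OR NOT x1) AND (NOT x4 OR NOT x2 OR NOT x5 OR x1)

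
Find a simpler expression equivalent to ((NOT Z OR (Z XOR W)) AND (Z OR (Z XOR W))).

By distribution ((E OR v) AND (E OR NOT v) = E):
= (Z XOR W)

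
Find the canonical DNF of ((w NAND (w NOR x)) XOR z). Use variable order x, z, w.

(NOT x AND NOT z AND NOT w) OR (NOT x AND NOT z AND w) OR (x AND NOT z AND NOT w) OR (x AND NOT z AND w)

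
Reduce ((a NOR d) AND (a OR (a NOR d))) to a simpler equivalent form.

By absorption (E AND (E OR v) = E):
= (a NOR d)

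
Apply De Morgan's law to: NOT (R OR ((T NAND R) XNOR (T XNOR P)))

NOT R AND NOT ((T NAND R) XNOR (T XNOR P))
De Morgan's: NOT(OR of terms) = AND of negations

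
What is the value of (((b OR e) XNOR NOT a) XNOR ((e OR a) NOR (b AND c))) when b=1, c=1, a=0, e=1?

Substituting: (((1 OR 1) XNOR NOT 0) XNOR ((1 OR 0) NOR (1 AND 1)))
= 0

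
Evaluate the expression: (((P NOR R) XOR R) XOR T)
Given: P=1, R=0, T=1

Substituting: (((1 NOR 0) XOR 0) XOR 1)
= 1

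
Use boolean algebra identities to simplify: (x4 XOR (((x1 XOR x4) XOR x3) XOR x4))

By XOR self-cancellation ((E XOR v) XOR v = E):
= ((x1 XOR x4) XOR x3)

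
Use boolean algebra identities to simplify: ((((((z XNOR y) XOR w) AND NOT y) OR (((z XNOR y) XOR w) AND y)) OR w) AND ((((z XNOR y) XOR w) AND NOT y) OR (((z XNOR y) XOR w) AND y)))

By absorption (E AND (E OR v) = E) then distribution ((E AND v) OR (E AND NOT v) = E):
= ((z XNOR y) XOR w)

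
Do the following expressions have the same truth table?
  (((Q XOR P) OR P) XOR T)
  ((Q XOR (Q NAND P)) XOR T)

No. Counterexample: with P=0, Q=0, T=0, Expression 1 = 0 but Expression 2 = 1.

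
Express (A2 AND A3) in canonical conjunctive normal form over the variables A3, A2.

(A3 OR A2) AND (A3 OR NOT A2) AND (NOT A3 OR A2)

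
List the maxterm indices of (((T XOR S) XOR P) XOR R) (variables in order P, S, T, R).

ΠM(0, 3, 5, 6, 9, 10, 12, 15) = (P OR S OR T OR R) AND (P OR S OR NOT T OR NOT R) AND (P OR NOT S OR T OR NOT R) AND (P OR NOT S OR NOT T OR R) AND (NOT P OR S OR T OR NOT R) AND (NOT P OR S OR NOT T OR R) AND (NOT P OR NOT S OR T OR R) AND (NOT P OR NOT S OR NOT T OR NOT R)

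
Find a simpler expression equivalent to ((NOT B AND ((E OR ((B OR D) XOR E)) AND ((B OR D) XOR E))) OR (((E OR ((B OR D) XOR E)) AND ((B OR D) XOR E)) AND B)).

By distribution ((E AND v) OR (E AND NOT v) = E) then absorption (E AND (E OR v) = E):
= ((B OR D) XOR E)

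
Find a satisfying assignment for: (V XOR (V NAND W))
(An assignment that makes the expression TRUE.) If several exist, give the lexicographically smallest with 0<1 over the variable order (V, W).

V=0, W=0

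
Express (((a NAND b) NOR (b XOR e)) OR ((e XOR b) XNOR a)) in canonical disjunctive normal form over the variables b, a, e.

(NOT b AND NOT a AND NOT e) OR (NOT b AND a AND e) OR (b AND NOT a AND e) OR (b AND a AND NOT e) OR (b AND a AND e)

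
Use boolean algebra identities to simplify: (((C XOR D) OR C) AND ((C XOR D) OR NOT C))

By distribution ((E OR v) AND (E OR NOT v) = E):
= (C XOR D)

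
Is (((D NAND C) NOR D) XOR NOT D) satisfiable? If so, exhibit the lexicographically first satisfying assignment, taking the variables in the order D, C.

D=0, C=0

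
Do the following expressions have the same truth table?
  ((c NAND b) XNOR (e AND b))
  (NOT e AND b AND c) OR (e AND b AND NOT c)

Yes, they are equivalent — the two output columns agree on all 8 assignments:
e | b | c | Expression 1 | Expression 2
---------------------------------------
0 | 0 | 0 | 0 | 0
0 | 0 | 1 | 0 | 0
0 | 1 | 0 | 0 | 0
0 | 1 | 1 | 1 | 1
1 | 0 | 0 | 0 | 0
1 | 0 | 1 | 0 | 0
1 | 1 | 0 | 1 | 1
1 | 1 | 1 | 0 | 0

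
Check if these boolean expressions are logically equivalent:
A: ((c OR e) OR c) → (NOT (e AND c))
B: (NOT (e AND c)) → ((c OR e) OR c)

No, Converse is not equivalent to original (counterexample: e=0, c=0)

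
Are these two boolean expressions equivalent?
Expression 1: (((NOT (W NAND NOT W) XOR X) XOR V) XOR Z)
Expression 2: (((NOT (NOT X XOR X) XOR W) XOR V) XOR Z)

No. Counterexample: with X=0, W=1, V=0, Z=0, Expression 1 = 0 but Expression 2 = 1.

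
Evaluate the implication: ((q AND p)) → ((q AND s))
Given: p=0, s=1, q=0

Antecedent ((q AND p)) = 0; consequent ((q AND s)) = 0.
0 → 0 = 1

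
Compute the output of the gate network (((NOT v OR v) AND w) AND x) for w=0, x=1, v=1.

Substituting: (((NOT 1 OR 1) AND 0) AND 1)
= 0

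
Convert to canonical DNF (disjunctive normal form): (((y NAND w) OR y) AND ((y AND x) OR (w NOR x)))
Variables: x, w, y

(NOT x AND NOT w AND NOT y) OR (NOT x AND NOT w AND y) OR (x AND NOT w AND y) OR (x AND w AND y)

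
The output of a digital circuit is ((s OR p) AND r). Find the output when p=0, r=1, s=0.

Substituting: ((0 OR 0) AND 1)
= 0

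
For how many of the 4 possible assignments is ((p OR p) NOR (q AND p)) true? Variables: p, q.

Satisfying assignments: (0,0), (0,1)
Count: 2 out of 4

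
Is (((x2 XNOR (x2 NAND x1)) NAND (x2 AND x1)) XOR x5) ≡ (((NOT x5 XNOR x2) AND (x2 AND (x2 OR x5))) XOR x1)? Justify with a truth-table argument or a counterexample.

No. Counterexample: with x1=0, x2=0, x5=0, Expression 1 = 1 but Expression 2 = 0.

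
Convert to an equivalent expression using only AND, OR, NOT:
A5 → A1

NOT A5 OR A1
(Implication elimination: A → B = NOT A OR B)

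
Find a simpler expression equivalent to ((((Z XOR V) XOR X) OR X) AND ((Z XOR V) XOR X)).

By absorption (E AND (E OR v) = E):
= ((Z XOR V) XOR X)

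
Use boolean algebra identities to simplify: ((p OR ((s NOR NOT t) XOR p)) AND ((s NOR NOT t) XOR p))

By absorption (E AND (E OR v) = E):
= ((s NOR NOT t) XOR p)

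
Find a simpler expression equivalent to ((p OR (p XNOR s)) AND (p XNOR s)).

By absorption (E AND (E OR v) = E):
= (p XNOR s)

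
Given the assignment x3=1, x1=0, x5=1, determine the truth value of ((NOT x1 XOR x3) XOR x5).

Substituting: ((NOT 0 XOR 1) XOR 1)
= 1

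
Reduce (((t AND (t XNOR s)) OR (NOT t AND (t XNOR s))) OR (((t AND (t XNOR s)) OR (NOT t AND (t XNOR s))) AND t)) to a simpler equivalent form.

By absorption (E OR (E AND v) = E) then distribution ((E AND v) OR (E AND NOT v) = E):
= (t XNOR s)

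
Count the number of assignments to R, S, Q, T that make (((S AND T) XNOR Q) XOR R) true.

Satisfying assignments: (0,0,0,0), (0,0,0,1), (0,1,0,0), (0,1,1,1), (1,0,1,0), (1,0,1,1), (1,1,0,1), (1,1,1,0)
Count: 8 out of 16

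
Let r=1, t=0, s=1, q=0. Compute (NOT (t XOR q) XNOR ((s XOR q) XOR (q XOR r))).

Substituting: (NOT (0 XOR 0) XNOR ((1 XOR 0) XOR (0 XOR 1)))
= 0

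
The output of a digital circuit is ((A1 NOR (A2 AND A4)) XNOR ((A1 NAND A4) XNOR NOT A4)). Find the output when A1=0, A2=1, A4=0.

Substituting: ((0 NOR (1 AND 0)) XNOR ((0 NAND 0) XNOR NOT 0))
= 1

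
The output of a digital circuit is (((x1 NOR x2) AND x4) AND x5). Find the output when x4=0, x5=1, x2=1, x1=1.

Substituting: (((1 NOR 1) AND 0) AND 1)
= 0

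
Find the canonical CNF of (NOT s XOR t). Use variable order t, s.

(t OR NOT s) AND (NOT t OR s)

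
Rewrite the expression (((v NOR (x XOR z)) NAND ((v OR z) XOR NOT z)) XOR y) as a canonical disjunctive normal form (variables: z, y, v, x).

(NOT z AND NOT y AND NOT v AND x) OR (NOT z AND NOT y AND v AND NOT x) OR (NOT z AND NOT y AND v AND x) OR (NOT z AND y AND NOT v AND NOT x) OR (z AND NOT y AND NOT v AND NOT x) OR (z AND NOT y AND v AND NOT x) OR (z AND NOT y AND v AND x) OR (z AND y AND NOT v AND x)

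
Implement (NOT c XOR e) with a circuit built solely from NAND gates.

(((c NAND c) NAND ((c NAND c) NAND e)) NAND (e NAND ((c NAND c) NAND e)))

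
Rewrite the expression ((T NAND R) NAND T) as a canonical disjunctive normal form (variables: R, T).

(NOT R AND NOT T) OR (R AND NOT T) OR (R AND T)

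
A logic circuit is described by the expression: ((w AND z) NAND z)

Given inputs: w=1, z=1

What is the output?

Substituting: ((1 AND 1) NAND 1)
= 0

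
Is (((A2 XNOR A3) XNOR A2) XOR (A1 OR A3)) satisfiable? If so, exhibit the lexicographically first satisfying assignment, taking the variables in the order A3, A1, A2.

A3=0, A1=1, A2=0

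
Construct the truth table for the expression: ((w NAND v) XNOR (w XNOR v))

v | w | Output
--------------
0 | 0 | 1
0 | 1 | 0
1 | 0 | 0
1 | 1 | 0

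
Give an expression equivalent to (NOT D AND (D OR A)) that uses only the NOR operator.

(((D NOR D) NOR (D NOR D)) NOR (((D NOR A) NOR (D NOR A)) NOR ((D NOR A) NOR (D NOR A))))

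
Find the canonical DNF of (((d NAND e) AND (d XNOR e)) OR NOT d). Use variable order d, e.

(NOT d AND NOT e) OR (NOT d AND e)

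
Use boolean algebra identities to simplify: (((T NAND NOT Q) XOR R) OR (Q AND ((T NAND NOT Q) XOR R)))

By absorption (E OR (E AND v) = E):
= ((T NAND NOT Q) XOR R)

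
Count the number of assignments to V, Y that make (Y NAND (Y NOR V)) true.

Satisfying assignments: (0,0), (0,1), (1,0), (1,1)
Count: 4 out of 4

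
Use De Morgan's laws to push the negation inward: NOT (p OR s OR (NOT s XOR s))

NOT p AND NOT s AND NOT (NOT s XOR s)
De Morgan's: NOT(OR of terms) = AND of negations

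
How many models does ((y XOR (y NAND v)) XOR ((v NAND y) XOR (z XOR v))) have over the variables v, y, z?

Satisfying assignments: (0,0,1), (0,1,0), (1,0,0), (1,1,1)
Count: 4 out of 8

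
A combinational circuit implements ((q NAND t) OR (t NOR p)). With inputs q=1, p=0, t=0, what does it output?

Substituting: ((1 NAND 0) OR (0 NOR 0))
= 1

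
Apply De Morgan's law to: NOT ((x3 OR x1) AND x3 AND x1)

NOT (x3 OR x1) OR NOT x3 OR NOT x1
De Morgan's: NOT(AND of terms) = OR of negations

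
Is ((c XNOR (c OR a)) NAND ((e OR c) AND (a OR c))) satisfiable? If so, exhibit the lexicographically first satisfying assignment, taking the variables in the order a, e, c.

a=0, e=0, c=0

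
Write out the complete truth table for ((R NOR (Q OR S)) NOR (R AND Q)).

S | R | Q | Output
------------------
0 | 0 | 0 | 0
0 | 0 | 1 | 1
0 | 1 | 0 | 1
0 | 1 | 1 | 0
1 | 0 | 0 | 1
1 | 0 | 1 | 1
1 | 1 | 0 | 1
1 | 1 | 1 | 0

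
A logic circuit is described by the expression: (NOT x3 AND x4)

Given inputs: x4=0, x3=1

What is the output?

Substituting: (NOT 1 AND 0)
= 0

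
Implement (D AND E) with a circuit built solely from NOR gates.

((D NOR D) NOR (E NOR E))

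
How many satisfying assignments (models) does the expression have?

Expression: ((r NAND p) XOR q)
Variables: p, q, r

Satisfying assignments: (0,0,0), (0,0,1), (1,0,0), (1,1,1)
Count: 4 out of 8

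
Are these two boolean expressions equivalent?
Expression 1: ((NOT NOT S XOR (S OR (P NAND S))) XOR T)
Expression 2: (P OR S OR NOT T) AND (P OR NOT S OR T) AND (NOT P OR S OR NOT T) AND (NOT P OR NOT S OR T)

Yes, they are equivalent — the two output columns agree on all 8 assignments:
P | S | T | Expression 1 | Expression 2
---------------------------------------
0 | 0 | 0 | 1 | 1
0 | 0 | 1 | 0 | 0
0 | 1 | 0 | 0 | 0
0 | 1 | 1 | 1 | 1
1 | 0 | 0 | 1 | 1
1 | 0 | 1 | 0 | 0
1 | 1 | 0 | 0 | 0
1 | 1 | 1 | 1 | 1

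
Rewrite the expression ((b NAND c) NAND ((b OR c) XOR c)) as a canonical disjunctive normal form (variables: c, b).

(NOT c AND NOT b) OR (c AND NOT b) OR (c AND b)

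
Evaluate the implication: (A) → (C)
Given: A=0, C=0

Antecedent (A) = 0; consequent (C) = 0.
0 → 0 = 1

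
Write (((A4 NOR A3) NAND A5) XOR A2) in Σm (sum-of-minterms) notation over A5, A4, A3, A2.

Σm(0, 2, 4, 6, 9, 10, 12, 14) = (NOT A5 AND NOT A4 AND NOT A3 AND NOT A2) OR (NOT A5 AND NOT A4 AND A3 AND NOT A2) OR (NOT A5 AND A4 AND NOT A3 AND NOT A2) OR (NOT A5 AND A4 AND A3 AND NOT A2) OR (A5 AND NOT A4 AND NOT A3 AND A2) OR (A5 AND NOT A4 AND A3 AND NOT A2) OR (A5 AND A4 AND NOT A3 AND NOT A2) OR (A5 AND A4 AND A3 AND NOT A2)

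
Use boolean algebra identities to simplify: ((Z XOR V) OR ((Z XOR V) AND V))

By absorption (E OR (E AND v) = E):
= (Z XOR V)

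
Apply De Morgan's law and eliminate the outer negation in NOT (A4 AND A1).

NOT A4 OR NOT A1
De Morgan's: NOT(AND of terms) = OR of negations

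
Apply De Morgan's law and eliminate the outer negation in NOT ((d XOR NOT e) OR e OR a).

NOT (d XOR NOT e) AND NOT e AND NOT a
De Morgan's: NOT(OR of terms) = AND of negations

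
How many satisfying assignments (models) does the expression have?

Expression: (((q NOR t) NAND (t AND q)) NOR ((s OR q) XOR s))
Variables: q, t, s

No assignment satisfies the expression.
Count: 0 out of 8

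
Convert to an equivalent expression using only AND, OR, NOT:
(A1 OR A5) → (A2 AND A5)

NOT (A1 OR A5) OR (A2 AND A5)
(Implication elimination: A → B = NOT A OR B)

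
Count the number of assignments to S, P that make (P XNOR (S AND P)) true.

Satisfying assignments: (0,0), (1,0), (1,1)
Count: 3 out of 4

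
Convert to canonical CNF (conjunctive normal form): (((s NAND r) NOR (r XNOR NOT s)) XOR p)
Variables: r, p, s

(r OR p OR s) AND (r OR p OR NOT s) AND (NOT r OR p OR s) AND (NOT r OR NOT p OR NOT s)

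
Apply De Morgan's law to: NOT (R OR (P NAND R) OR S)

NOT R AND NOT (P NAND R) AND NOT S
De Morgan's: NOT(OR of terms) = AND of negations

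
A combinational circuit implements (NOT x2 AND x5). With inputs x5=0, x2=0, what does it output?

Substituting: (NOT 0 AND 0)
= 0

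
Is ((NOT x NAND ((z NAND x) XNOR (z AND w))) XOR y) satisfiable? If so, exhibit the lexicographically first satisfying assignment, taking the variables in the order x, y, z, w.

x=0, y=0, z=0, w=0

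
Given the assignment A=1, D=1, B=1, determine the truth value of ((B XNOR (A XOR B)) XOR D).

Substituting: ((1 XNOR (1 XOR 1)) XOR 1)
= 1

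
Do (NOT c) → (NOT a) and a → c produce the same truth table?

Yes, Contrapositive is always equivalent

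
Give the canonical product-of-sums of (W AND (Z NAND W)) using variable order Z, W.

ΠM(0, 2, 3) = (Z OR W) AND (NOT Z OR W) AND (NOT Z OR NOT W)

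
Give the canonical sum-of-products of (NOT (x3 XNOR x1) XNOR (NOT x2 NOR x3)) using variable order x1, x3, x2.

Σm(0, 5, 6, 7) = (NOT x1 AND NOT x3 AND NOT x2) OR (x1 AND NOT x3 AND x2) OR (x1 AND x3 AND NOT x2) OR (x1 AND x3 AND x2)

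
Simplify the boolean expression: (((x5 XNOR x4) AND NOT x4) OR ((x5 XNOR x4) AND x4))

By distribution ((E AND v) OR (E AND NOT v) = E):
= (x5 XNOR x4)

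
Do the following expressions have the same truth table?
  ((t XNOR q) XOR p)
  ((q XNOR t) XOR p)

Yes, they are equivalent — the two output columns agree on all 8 assignments:
q | t | p | Expression 1 | Expression 2
---------------------------------------
0 | 0 | 0 | 1 | 1
0 | 0 | 1 | 0 | 0
0 | 1 | 0 | 0 | 0
0 | 1 | 1 | 1 | 1
1 | 0 | 0 | 0 | 0
1 | 0 | 1 | 1 | 1
1 | 1 | 0 | 1 | 1
1 | 1 | 1 | 0 | 0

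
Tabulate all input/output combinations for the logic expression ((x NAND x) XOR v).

v | x | Output
--------------
0 | 0 | 1
0 | 1 | 0
1 | 0 | 0
1 | 1 | 1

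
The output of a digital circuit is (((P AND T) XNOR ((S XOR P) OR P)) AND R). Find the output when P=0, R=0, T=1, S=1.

Substituting: (((0 AND 1) XNOR ((1 XOR 0) OR 0)) AND 0)
= 0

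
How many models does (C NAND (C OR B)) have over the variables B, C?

Satisfying assignments: (0,0), (1,0)
Count: 2 out of 4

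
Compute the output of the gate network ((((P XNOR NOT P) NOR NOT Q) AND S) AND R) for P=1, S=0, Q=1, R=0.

Substituting: ((((1 XNOR NOT 1) NOR NOT 1) AND 0) AND 0)
= 0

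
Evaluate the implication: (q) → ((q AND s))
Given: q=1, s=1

Antecedent (q) = 1; consequent ((q AND s)) = 1.
1 → 1 = 1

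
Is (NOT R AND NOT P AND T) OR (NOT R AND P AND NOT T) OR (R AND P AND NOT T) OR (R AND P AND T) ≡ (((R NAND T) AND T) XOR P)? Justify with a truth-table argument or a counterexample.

Yes, they are equivalent — the two output columns agree on all 8 assignments:
R | P | T | Expression 1 | Expression 2
---------------------------------------
0 | 0 | 0 | 0 | 0
0 | 0 | 1 | 1 | 1
0 | 1 | 0 | 1 | 1
0 | 1 | 1 | 0 | 0
1 | 0 | 0 | 0 | 0
1 | 0 | 1 | 0 | 0
1 | 1 | 0 | 1 | 1
1 | 1 | 1 | 1 | 1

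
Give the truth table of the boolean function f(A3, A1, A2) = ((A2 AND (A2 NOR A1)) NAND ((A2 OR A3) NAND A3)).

A3 | A1 | A2 | Output
---------------------
0 | 0 | 0 | 1
0 | 0 | 1 | 1
0 | 1 | 0 | 1
0 | 1 | 1 | 1
1 | 0 | 0 | 1
1 | 0 | 1 | 1
1 | 1 | 0 | 1
1 | 1 | 1 | 1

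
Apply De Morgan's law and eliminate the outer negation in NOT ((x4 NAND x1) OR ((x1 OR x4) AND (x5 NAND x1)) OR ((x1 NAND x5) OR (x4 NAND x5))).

NOT (x4 NAND x1) AND NOT ((x1 OR x4) AND (x5 NAND x1)) AND NOT ((x1 NAND x5) OR (x4 NAND x5))
De Morgan's: NOT(OR of terms) = AND of negations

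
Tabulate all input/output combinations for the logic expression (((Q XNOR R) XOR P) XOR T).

P | Q | R | T | Output
----------------------
0 | 0 | 0 | 0 | 1
0 | 0 | 0 | 1 | 0
0 | 0 | 1 | 0 | 0
0 | 0 | 1 | 1 | 1
0 | 1 | 0 | 0 | 0
0 | 1 | 0 | 1 | 1
0 | 1 | 1 | 0 | 1
0 | 1 | 1 | 1 | 0
1 | 0 | 0 | 0 | 0
1 | 0 | 0 | 1 | 1
1 | 0 | 1 | 0 | 1
1 | 0 | 1 | 1 | 0
1 | 1 | 0 | 0 | 1
1 | 1 | 0 | 1 | 0
1 | 1 | 1 | 0 | 0
1 | 1 | 1 | 1 | 1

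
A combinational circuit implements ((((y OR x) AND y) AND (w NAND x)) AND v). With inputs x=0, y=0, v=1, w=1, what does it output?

Substituting: ((((0 OR 0) AND 0) AND (1 NAND 0)) AND 1)
= 0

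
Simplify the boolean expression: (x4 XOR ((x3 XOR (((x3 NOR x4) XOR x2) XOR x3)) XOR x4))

By XOR self-cancellation ((E XOR v) XOR v = E) then XOR self-cancellation ((E XOR v) XOR v = E):
= ((x3 NOR x4) XOR x2)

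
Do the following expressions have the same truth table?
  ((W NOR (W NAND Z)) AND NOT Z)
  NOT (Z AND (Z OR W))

No. Counterexample: with W=0, Z=0, Expression 1 = 0 but Expression 2 = 1.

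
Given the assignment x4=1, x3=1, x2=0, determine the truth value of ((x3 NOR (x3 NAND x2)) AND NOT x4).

Substituting: ((1 NOR (1 NAND 0)) AND NOT 1)
= 0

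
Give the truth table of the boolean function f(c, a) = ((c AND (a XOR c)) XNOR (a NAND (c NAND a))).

c | a | Output
--------------
0 | 0 | 0
0 | 1 | 1
1 | 0 | 1
1 | 1 | 0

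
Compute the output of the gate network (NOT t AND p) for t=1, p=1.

Substituting: (NOT 1 AND 1)
= 0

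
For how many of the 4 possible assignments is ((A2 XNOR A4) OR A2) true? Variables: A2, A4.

Satisfying assignments: (0,0), (1,0), (1,1)
Count: 3 out of 4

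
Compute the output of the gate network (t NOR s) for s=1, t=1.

Substituting: (1 NOR 1)
= 0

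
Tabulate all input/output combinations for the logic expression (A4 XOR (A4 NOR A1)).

A1 | A4 | Output
----------------
0 | 0 | 1
0 | 1 | 1
1 | 0 | 0
1 | 1 | 1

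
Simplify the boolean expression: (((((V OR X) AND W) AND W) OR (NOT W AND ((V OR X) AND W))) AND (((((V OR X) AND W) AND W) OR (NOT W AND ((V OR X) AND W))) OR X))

By absorption (E AND (E OR v) = E) then distribution ((E AND v) OR (E AND NOT v) = E):
= ((V OR X) AND W)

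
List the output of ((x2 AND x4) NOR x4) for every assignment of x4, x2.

x4 | x2 | Output
----------------
0 | 0 | 1
0 | 1 | 1
1 | 0 | 0
1 | 1 | 0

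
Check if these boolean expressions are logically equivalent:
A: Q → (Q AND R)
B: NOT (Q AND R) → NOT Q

Yes, Contrapositive is always equivalent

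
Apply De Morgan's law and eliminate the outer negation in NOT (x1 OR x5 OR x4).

NOT x1 AND NOT x5 AND NOT x4
De Morgan's: NOT(OR of terms) = AND of negations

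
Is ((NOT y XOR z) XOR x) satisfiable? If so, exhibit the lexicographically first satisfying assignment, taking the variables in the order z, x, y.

z=0, x=0, y=0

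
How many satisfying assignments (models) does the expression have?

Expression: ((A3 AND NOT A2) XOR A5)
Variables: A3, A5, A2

Satisfying assignments: (0,1,0), (0,1,1), (1,0,0), (1,1,1)
Count: 4 out of 8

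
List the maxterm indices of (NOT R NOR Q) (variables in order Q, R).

ΠM(0, 2, 3) = (Q OR R) AND (NOT Q OR R) AND (NOT Q OR NOT R)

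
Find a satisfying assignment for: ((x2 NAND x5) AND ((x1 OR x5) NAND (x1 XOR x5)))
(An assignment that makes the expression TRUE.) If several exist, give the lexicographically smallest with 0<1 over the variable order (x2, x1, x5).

x2=0, x1=0, x5=0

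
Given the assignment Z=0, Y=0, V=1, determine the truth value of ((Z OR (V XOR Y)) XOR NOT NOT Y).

Substituting: ((0 OR (1 XOR 0)) XOR NOT NOT 0)
= 1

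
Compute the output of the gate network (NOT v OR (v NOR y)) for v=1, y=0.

Substituting: (NOT 1 OR (1 NOR 0))
= 0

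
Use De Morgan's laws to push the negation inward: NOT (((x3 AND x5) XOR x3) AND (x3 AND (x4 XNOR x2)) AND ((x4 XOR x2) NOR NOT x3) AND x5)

NOT ((x3 AND x5) XOR x3) OR NOT (x3 AND (x4 XNOR x2)) OR NOT ((x4 XOR x2) NOR NOT x3) OR NOT x5
De Morgan's: NOT(AND of terms) = OR of negations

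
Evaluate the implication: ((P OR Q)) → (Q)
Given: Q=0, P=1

Antecedent ((P OR Q)) = 1; consequent (Q) = 0.
1 → 0 = 0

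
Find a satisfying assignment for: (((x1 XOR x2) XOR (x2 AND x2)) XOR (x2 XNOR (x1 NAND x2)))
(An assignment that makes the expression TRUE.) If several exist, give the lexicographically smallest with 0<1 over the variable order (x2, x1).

x2=0, x1=1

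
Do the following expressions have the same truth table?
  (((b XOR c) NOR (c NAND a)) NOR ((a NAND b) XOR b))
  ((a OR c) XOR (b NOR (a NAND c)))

No. Counterexample: with c=0, a=0, b=1, Expression 1 = 1 but Expression 2 = 0.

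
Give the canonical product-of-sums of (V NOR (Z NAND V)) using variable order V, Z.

ΠM(0, 1, 2, 3) = (V OR Z) AND (V OR NOT Z) AND (NOT V OR Z) AND (NOT V OR NOT Z)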